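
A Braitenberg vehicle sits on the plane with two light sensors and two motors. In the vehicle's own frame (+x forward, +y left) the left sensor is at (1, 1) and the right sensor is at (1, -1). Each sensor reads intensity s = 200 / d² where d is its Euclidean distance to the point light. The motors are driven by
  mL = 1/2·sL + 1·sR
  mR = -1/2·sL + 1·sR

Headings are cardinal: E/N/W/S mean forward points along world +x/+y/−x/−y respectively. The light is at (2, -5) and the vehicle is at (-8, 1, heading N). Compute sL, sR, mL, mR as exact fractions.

20/17 20/13 470/221 210/221

left sensor world pos  = (-9, 2); dL² = 170
right sensor world pos = (-7, 2); dR² = 130
sL = 200/170 = 20/17
sR = 200/130 = 20/13
mL = 1/2·sL + 1·sR = 470/221
mR = -1/2·sL + 1·sR = 210/221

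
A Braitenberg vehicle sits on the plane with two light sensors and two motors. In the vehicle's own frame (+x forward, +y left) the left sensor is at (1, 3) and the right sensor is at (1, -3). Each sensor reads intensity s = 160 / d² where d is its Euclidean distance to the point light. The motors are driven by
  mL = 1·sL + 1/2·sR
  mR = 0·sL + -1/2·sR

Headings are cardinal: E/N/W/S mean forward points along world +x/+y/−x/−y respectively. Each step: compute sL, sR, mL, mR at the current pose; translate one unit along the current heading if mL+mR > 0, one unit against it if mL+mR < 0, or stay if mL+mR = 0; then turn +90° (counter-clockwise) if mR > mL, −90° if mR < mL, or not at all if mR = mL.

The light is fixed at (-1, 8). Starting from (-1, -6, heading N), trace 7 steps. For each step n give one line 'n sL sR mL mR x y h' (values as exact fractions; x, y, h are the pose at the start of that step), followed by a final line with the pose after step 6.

n=0: pose=(-1,-6,N); sL=80/89, sR=80/89; mL=120/89, mR=-40/89; mL+mR=80/89 → advance +1; mR−mL=-160/89 → turn -1·90°
n=1: pose=(-1,-5,E); sL=160/101, sR=160/257; mL=49200/25957, mR=-80/257; mL+mR=160/101 → advance +1; mR−mL=-57280/25957 → turn -1·90°
n=2: pose=(0,-5,S); sL=40/53, sR=4/5; mL=306/265, mR=-2/5; mL+mR=40/53 → advance +1; mR−mL=-412/265 → turn -1·90°
n=3: pose=(0,-6,W); sL=160/289, sR=160/121; mL=42480/34969, mR=-80/121; mL+mR=160/289 → advance +1; mR−mL=-65600/34969 → turn -1·90°
n=4: pose=(-1,-6,N); sL=80/89, sR=80/89; mL=120/89, mR=-40/89; mL+mR=80/89 → advance +1; mR−mL=-160/89 → turn -1·90°
n=5: pose=(-1,-5,E); sL=160/101, sR=160/257; mL=49200/25957, mR=-80/257; mL+mR=160/101 → advance +1; mR−mL=-57280/25957 → turn -1·90°
n=6: pose=(0,-5,S); sL=40/53, sR=4/5; mL=306/265, mR=-2/5; mL+mR=40/53 → advance +1; mR−mL=-412/265 → turn -1·90°

0 80/89 80/89 120/89 -40/89 -1 -6 N
1 160/101 160/257 49200/25957 -80/257 -1 -5 E
2 40/53 4/5 306/265 -2/5 0 -5 S
3 160/289 160/121 42480/34969 -80/121 0 -6 W
4 80/89 80/89 120/89 -40/89 -1 -6 N
5 160/101 160/257 49200/25957 -80/257 -1 -5 E
6 40/53 4/5 306/265 -2/5 0 -5 S
final 0 -6 W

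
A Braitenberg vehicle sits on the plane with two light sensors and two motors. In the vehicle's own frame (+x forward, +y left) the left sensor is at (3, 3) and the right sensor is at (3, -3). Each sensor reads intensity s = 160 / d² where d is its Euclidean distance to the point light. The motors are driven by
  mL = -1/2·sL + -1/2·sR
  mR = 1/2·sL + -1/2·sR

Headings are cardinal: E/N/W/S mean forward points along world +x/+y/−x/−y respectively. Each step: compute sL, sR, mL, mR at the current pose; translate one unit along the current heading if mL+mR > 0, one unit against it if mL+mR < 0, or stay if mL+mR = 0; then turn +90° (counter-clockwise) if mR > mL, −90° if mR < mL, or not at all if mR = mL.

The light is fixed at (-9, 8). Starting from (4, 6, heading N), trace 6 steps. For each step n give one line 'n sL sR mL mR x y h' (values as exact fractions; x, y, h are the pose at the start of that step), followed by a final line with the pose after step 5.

n=0: pose=(4,6,N); sL=160/101, sR=160/257; mL=-28640/25957, mR=12480/25957; mL+mR=-160/257 → advance -1; mR−mL=160/101 → turn +1·90°
n=1: pose=(4,5,W); sL=20/17, sR=8/5; mL=-118/85, mR=-18/85; mL+mR=-8/5 → advance -1; mR−mL=20/17 → turn +1·90°
n=2: pose=(5,5,S); sL=32/65, sR=160/157; mL=-7712/10205, mR=-2688/10205; mL+mR=-160/157 → advance -1; mR−mL=32/65 → turn +1·90°
n=3: pose=(5,6,E); sL=16/29, sR=80/157; mL=-2416/4553, mR=96/4553; mL+mR=-80/157 → advance -1; mR−mL=16/29 → turn +1·90°
n=4: pose=(4,6,N); sL=160/101, sR=160/257; mL=-28640/25957, mR=12480/25957; mL+mR=-160/257 → advance -1; mR−mL=160/101 → turn +1·90°
n=5: pose=(4,5,W); sL=20/17, sR=8/5; mL=-118/85, mR=-18/85; mL+mR=-8/5 → advance -1; mR−mL=20/17 → turn +1·90°

0 160/101 160/257 -28640/25957 12480/25957 4 6 N
1 20/17 8/5 -118/85 -18/85 4 5 W
2 32/65 160/157 -7712/10205 -2688/10205 5 5 S
3 16/29 80/157 -2416/4553 96/4553 5 6 E
4 160/101 160/257 -28640/25957 12480/25957 4 6 N
5 20/17 8/5 -118/85 -18/85 4 5 W
final 5 5 S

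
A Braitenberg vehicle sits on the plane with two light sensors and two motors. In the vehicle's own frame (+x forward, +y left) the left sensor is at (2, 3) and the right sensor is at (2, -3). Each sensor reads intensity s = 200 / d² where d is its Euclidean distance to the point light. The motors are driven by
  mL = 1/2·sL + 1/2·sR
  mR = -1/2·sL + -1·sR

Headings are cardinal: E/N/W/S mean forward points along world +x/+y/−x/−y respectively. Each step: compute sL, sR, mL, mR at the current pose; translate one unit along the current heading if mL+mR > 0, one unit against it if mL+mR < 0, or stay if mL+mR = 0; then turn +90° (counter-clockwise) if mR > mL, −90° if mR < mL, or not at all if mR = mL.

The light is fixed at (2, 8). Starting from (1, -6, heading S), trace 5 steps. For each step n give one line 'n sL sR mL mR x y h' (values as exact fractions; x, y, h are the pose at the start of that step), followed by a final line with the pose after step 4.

0 10/13 25/34 665/884 -495/442 1 -6 S
1 40/53 200/109 7480/5777 -12780/5777 1 -5 W
2 20/13 20/13 20/13 -30/13 2 -5 N
3 8/5 200/293 1672/1465 -2172/1465 2 -6 E
4 10/13 25/34 665/884 -495/442 1 -6 S
final 1 -5 W

n=0: pose=(1,-6,S); sL=10/13, sR=25/34; mL=665/884, mR=-495/442; mL+mR=-25/68 → advance -1; mR−mL=-1655/884 → turn -1·90°
n=1: pose=(1,-5,W); sL=40/53, sR=200/109; mL=7480/5777, mR=-12780/5777; mL+mR=-100/109 → advance -1; mR−mL=-20260/5777 → turn -1·90°
n=2: pose=(2,-5,N); sL=20/13, sR=20/13; mL=20/13, mR=-30/13; mL+mR=-10/13 → advance -1; mR−mL=-50/13 → turn -1·90°
n=3: pose=(2,-6,E); sL=8/5, sR=200/293; mL=1672/1465, mR=-2172/1465; mL+mR=-100/293 → advance -1; mR−mL=-3844/1465 → turn -1·90°
n=4: pose=(1,-6,S); sL=10/13, sR=25/34; mL=665/884, mR=-495/442; mL+mR=-25/68 → advance -1; mR−mL=-1655/884 → turn -1·90°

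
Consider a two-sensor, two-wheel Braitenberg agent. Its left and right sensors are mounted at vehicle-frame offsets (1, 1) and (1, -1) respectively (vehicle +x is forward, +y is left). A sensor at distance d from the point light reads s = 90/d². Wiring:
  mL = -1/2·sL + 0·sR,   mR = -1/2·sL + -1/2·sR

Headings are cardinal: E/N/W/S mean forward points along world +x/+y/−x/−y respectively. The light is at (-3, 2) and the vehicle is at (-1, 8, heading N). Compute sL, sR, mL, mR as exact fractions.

left sensor world pos  = (-2, 9); dL² = 50
right sensor world pos = (0, 9); dR² = 58
sL = 90/50 = 9/5
sR = 90/58 = 45/29
mL = -1/2·sL + 0·sR = -9/10
mR = -1/2·sL + -1/2·sR = -243/145

9/5 45/29 -9/10 -243/145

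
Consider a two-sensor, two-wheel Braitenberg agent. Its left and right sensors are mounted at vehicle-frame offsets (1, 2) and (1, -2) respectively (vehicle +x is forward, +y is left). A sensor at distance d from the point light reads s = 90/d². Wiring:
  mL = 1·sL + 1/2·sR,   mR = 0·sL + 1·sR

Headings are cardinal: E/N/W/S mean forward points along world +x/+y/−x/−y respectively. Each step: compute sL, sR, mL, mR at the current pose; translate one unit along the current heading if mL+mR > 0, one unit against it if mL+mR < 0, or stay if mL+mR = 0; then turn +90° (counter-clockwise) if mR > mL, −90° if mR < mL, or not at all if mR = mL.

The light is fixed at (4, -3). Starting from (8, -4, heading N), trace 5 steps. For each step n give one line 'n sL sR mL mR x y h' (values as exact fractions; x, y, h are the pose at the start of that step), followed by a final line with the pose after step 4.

0 45/2 5/2 95/4 5/2 8 -4 N
1 90/29 90/29 135/29 90/29 8 -3 E
2 9/5 9 63/10 9 9 -3 S
3 90/37 2 127/37 2 9 -4 E
4 45/34 9/2 243/68 9/2 10 -4 S
final 10 -5 E

n=0: pose=(8,-4,N); sL=45/2, sR=5/2; mL=95/4, mR=5/2; mL+mR=105/4 → advance +1; mR−mL=-85/4 → turn -1·90°
n=1: pose=(8,-3,E); sL=90/29, sR=90/29; mL=135/29, mR=90/29; mL+mR=225/29 → advance +1; mR−mL=-45/29 → turn -1·90°
n=2: pose=(9,-3,S); sL=9/5, sR=9; mL=63/10, mR=9; mL+mR=153/10 → advance +1; mR−mL=27/10 → turn +1·90°
n=3: pose=(9,-4,E); sL=90/37, sR=2; mL=127/37, mR=2; mL+mR=201/37 → advance +1; mR−mL=-53/37 → turn -1·90°
n=4: pose=(10,-4,S); sL=45/34, sR=9/2; mL=243/68, mR=9/2; mL+mR=549/68 → advance +1; mR−mL=63/68 → turn +1·90°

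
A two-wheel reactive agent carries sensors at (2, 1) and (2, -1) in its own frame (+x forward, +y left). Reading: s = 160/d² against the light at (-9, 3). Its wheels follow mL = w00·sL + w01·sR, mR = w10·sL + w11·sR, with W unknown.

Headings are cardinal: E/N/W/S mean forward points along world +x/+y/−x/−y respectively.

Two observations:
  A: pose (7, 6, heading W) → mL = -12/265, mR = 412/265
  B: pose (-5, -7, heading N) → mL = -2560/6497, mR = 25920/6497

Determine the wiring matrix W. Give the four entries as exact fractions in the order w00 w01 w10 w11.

obs A: pose=(7,6,W) → sL=4/5, sR=40/53, mL=-12/265, mR=412/265
obs B: pose=(-5,-7,N) → sL=160/73, sR=160/89, mL=-2560/6497, mR=25920/6497
sensor matrix S = [[4/5, 40/53], [160/73, 160/89]]; det S = -74368/344341
solve [mL_A; mL_B] = S·[w00; w01] and [mR_A; mR_B] = S·[w10; w11]:
  w00 = -1, w01 = 1, w10 = 1, w11 = 1

-1 1 1 1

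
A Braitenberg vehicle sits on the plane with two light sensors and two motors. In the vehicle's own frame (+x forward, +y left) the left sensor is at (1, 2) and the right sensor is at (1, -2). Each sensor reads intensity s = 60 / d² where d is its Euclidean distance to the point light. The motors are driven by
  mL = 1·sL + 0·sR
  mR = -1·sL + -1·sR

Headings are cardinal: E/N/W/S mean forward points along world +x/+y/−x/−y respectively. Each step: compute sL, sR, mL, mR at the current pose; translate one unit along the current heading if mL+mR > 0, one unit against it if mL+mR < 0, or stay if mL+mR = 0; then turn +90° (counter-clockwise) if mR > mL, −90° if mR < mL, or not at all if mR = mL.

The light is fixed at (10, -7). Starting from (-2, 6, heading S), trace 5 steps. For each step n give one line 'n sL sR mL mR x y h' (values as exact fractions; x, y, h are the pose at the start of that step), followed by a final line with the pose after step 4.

n=0: pose=(-2,6,S); sL=15/61, sR=3/17; mL=15/61, mR=-438/1037; mL+mR=-3/17 → advance -1; mR−mL=-693/1037 → turn -1·90°
n=1: pose=(-2,7,W); sL=60/313, sR=12/85; mL=60/313, mR=-8856/26605; mL+mR=-12/85 → advance -1; mR−mL=-13956/26605 → turn -1·90°
n=2: pose=(-1,7,N); sL=30/197, sR=10/51; mL=30/197, mR=-3500/10047; mL+mR=-10/51 → advance -1; mR−mL=-5030/10047 → turn -1·90°
n=3: pose=(-1,6,E); sL=12/65, sR=60/221; mL=12/65, mR=-504/1105; mL+mR=-60/221 → advance -1; mR−mL=-708/1105 → turn -1·90°
n=4: pose=(-2,6,S); sL=15/61, sR=3/17; mL=15/61, mR=-438/1037; mL+mR=-3/17 → advance -1; mR−mL=-693/1037 → turn -1·90°

0 15/61 3/17 15/61 -438/1037 -2 6 S
1 60/313 12/85 60/313 -8856/26605 -2 7 W
2 30/197 10/51 30/197 -3500/10047 -1 7 N
3 12/65 60/221 12/65 -504/1105 -1 6 E
4 15/61 3/17 15/61 -438/1037 -2 6 S
final -2 7 W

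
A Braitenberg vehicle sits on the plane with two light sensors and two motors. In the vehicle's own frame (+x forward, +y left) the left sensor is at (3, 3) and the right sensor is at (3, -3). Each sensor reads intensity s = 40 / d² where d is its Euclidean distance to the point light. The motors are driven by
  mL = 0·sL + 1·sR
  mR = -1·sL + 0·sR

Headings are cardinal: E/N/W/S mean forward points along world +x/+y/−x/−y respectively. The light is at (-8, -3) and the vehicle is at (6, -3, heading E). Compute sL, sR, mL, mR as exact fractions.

left sensor world pos  = (9, 0); dL² = 298
right sensor world pos = (9, -6); dR² = 298
sL = 40/298 = 20/149
sR = 40/298 = 20/149
mL = 0·sL + 1·sR = 20/149
mR = -1·sL + 0·sR = -20/149

20/149 20/149 20/149 -20/149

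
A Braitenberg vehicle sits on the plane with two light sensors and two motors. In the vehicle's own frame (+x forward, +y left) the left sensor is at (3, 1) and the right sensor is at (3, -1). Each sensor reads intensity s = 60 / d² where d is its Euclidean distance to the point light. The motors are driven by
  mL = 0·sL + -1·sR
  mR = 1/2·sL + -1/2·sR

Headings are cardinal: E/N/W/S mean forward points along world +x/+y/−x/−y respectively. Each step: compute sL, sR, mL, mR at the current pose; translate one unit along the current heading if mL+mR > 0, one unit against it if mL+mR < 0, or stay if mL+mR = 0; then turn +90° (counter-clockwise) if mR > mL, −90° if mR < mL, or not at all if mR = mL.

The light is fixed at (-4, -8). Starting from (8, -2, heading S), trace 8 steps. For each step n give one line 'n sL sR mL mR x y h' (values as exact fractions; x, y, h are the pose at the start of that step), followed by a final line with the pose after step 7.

n=0: pose=(8,-2,S); sL=30/89, sR=6/13; mL=-6/13, mR=-72/1157; mL+mR=-606/1157 → advance -1; mR−mL=462/1157 → turn +1·90°
n=1: pose=(8,-1,E); sL=60/289, sR=20/87; mL=-20/87, mR=-280/25143; mL+mR=-2020/8381 → advance -1; mR−mL=5500/25143 → turn +1·90°
n=2: pose=(7,-1,N); sL=3/10, sR=15/61; mL=-15/61, mR=33/1220; mL+mR=-267/1220 → advance -1; mR−mL=333/1220 → turn +1·90°
n=3: pose=(7,-2,W); sL=60/89, sR=60/113; mL=-60/113, mR=720/10057; mL+mR=-4620/10057 → advance -1; mR−mL=6060/10057 → turn +1·90°
n=4: pose=(8,-2,S); sL=30/89, sR=6/13; mL=-6/13, mR=-72/1157; mL+mR=-606/1157 → advance -1; mR−mL=462/1157 → turn +1·90°
n=5: pose=(8,-1,E); sL=60/289, sR=20/87; mL=-20/87, mR=-280/25143; mL+mR=-2020/8381 → advance -1; mR−mL=5500/25143 → turn +1·90°
n=6: pose=(7,-1,N); sL=3/10, sR=15/61; mL=-15/61, mR=33/1220; mL+mR=-267/1220 → advance -1; mR−mL=333/1220 → turn +1·90°
n=7: pose=(7,-2,W); sL=60/89, sR=60/113; mL=-60/113, mR=720/10057; mL+mR=-4620/10057 → advance -1; mR−mL=6060/10057 → turn +1·90°

0 30/89 6/13 -6/13 -72/1157 8 -2 S
1 60/289 20/87 -20/87 -280/25143 8 -1 E
2 3/10 15/61 -15/61 33/1220 7 -1 N
3 60/89 60/113 -60/113 720/10057 7 -2 W
4 30/89 6/13 -6/13 -72/1157 8 -2 S
5 60/289 20/87 -20/87 -280/25143 8 -1 E
6 3/10 15/61 -15/61 33/1220 7 -1 N
7 60/89 60/113 -60/113 720/10057 7 -2 W
final 8 -2 S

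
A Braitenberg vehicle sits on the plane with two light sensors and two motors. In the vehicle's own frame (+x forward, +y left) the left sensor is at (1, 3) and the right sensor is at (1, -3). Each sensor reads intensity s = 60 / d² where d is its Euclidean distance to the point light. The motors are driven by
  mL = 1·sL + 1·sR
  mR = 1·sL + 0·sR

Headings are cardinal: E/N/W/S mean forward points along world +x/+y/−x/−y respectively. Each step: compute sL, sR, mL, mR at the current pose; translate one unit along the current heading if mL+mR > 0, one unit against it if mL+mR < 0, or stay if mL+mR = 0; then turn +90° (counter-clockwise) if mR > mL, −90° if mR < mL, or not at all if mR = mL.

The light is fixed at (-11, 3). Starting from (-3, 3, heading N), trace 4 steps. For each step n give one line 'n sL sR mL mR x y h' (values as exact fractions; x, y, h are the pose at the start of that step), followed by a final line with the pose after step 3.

0 30/13 30/61 2220/793 30/13 -3 3 N
1 60/97 12/17 2184/1649 60/97 -3 4 E
2 5/12 5/3 25/12 5/12 -2 4 S
3 60/73 60/73 120/73 60/73 -2 3 W
final -3 3 N

n=0: pose=(-3,3,N); sL=30/13, sR=30/61; mL=2220/793, mR=30/13; mL+mR=4050/793 → advance +1; mR−mL=-30/61 → turn -1·90°
n=1: pose=(-3,4,E); sL=60/97, sR=12/17; mL=2184/1649, mR=60/97; mL+mR=3204/1649 → advance +1; mR−mL=-12/17 → turn -1·90°
n=2: pose=(-2,4,S); sL=5/12, sR=5/3; mL=25/12, mR=5/12; mL+mR=5/2 → advance +1; mR−mL=-5/3 → turn -1·90°
n=3: pose=(-2,3,W); sL=60/73, sR=60/73; mL=120/73, mR=60/73; mL+mR=180/73 → advance +1; mR−mL=-60/73 → turn -1·90°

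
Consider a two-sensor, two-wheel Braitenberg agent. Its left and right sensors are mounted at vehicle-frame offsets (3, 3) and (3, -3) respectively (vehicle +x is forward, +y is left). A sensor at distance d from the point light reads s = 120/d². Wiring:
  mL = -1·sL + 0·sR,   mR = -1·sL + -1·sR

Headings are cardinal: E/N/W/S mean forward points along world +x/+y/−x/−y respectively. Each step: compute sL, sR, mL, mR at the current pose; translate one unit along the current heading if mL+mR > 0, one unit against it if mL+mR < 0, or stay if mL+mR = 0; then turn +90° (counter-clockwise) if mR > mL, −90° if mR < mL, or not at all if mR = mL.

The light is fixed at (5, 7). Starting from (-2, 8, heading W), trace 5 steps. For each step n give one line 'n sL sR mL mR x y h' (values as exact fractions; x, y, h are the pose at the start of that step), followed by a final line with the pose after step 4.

0 15/13 30/29 -15/13 -825/377 -2 8 W
1 120/97 24/5 -120/97 -2928/485 -1 8 N
2 20/3 20/3 -20/3 -40/3 -1 7 E
3 24/5 120/109 -24/5 -3216/545 -2 7 S
4 15/13 30/29 -15/13 -825/377 -2 8 W
final -1 8 N

n=0: pose=(-2,8,W); sL=15/13, sR=30/29; mL=-15/13, mR=-825/377; mL+mR=-1260/377 → advance -1; mR−mL=-30/29 → turn -1·90°
n=1: pose=(-1,8,N); sL=120/97, sR=24/5; mL=-120/97, mR=-2928/485; mL+mR=-3528/485 → advance -1; mR−mL=-24/5 → turn -1·90°
n=2: pose=(-1,7,E); sL=20/3, sR=20/3; mL=-20/3, mR=-40/3; mL+mR=-20 → advance -1; mR−mL=-20/3 → turn -1·90°
n=3: pose=(-2,7,S); sL=24/5, sR=120/109; mL=-24/5, mR=-3216/545; mL+mR=-5832/545 → advance -1; mR−mL=-120/109 → turn -1·90°
n=4: pose=(-2,8,W); sL=15/13, sR=30/29; mL=-15/13, mR=-825/377; mL+mR=-1260/377 → advance -1; mR−mL=-30/29 → turn -1·90°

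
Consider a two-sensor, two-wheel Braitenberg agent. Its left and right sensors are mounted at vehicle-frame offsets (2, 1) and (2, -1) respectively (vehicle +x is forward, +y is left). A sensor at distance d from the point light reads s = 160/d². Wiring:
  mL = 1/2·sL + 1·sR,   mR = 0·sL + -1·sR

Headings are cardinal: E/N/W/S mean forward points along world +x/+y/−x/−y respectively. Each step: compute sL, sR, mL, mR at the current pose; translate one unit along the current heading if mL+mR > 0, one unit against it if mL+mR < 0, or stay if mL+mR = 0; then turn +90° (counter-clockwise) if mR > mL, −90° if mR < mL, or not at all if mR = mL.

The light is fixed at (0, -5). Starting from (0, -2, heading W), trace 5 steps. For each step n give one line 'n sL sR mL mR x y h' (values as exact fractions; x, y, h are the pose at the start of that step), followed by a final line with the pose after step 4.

n=0: pose=(0,-2,W); sL=20, sR=8; mL=18, mR=-8; mL+mR=10 → advance +1; mR−mL=-26 → turn -1·90°
n=1: pose=(-1,-2,N); sL=160/29, sR=32/5; mL=1328/145, mR=-32/5; mL+mR=80/29 → advance +1; mR−mL=-2256/145 → turn -1·90°
n=2: pose=(-1,-1,E); sL=80/13, sR=16; mL=248/13, mR=-16; mL+mR=40/13 → advance +1; mR−mL=-456/13 → turn -1·90°
n=3: pose=(0,-1,S); sL=32, sR=32; mL=48, mR=-32; mL+mR=16 → advance +1; mR−mL=-80 → turn -1·90°
n=4: pose=(0,-2,W); sL=20, sR=8; mL=18, mR=-8; mL+mR=10 → advance +1; mR−mL=-26 → turn -1·90°

0 20 8 18 -8 0 -2 W
1 160/29 32/5 1328/145 -32/5 -1 -2 N
2 80/13 16 248/13 -16 -1 -1 E
3 32 32 48 -32 0 -1 S
4 20 8 18 -8 0 -2 W
final -1 -2 N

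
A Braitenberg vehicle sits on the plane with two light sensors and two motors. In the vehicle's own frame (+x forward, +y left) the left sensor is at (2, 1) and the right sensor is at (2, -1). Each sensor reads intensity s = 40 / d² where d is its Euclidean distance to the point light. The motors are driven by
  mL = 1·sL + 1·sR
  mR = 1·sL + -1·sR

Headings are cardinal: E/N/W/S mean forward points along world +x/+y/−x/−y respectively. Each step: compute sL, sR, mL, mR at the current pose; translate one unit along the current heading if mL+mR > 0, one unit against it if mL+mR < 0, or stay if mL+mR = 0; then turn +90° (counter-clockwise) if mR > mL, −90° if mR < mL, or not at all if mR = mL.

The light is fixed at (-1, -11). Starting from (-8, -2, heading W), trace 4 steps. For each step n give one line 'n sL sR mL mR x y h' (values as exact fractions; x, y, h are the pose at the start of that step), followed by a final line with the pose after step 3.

0 8/29 40/181 2608/5249 288/5249 -8 -2 W
1 20/101 4/17 744/1717 -64/1717 -9 -2 N
2 40/157 40/117 10960/18369 -1600/18369 -9 -1 E
3 2/5 5/16 57/80 7/80 -8 -1 S
final -8 -2 W

n=0: pose=(-8,-2,W); sL=8/29, sR=40/181; mL=2608/5249, mR=288/5249; mL+mR=16/29 → advance +1; mR−mL=-80/181 → turn -1·90°
n=1: pose=(-9,-2,N); sL=20/101, sR=4/17; mL=744/1717, mR=-64/1717; mL+mR=40/101 → advance +1; mR−mL=-8/17 → turn -1·90°
n=2: pose=(-9,-1,E); sL=40/157, sR=40/117; mL=10960/18369, mR=-1600/18369; mL+mR=80/157 → advance +1; mR−mL=-80/117 → turn -1·90°
n=3: pose=(-8,-1,S); sL=2/5, sR=5/16; mL=57/80, mR=7/80; mL+mR=4/5 → advance +1; mR−mL=-5/8 → turn -1·90°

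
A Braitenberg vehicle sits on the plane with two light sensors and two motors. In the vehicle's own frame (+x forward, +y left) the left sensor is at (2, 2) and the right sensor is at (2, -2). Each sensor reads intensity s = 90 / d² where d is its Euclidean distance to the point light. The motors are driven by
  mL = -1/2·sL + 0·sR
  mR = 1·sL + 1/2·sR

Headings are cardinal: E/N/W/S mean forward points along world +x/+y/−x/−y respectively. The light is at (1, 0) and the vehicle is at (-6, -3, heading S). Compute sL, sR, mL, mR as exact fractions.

9/5 45/53 -9/10 1179/530

left sensor world pos  = (-4, -5); dL² = 50
right sensor world pos = (-8, -5); dR² = 106
sL = 90/50 = 9/5
sR = 90/106 = 45/53
mL = -1/2·sL + 0·sR = -9/10
mR = 1·sL + 1/2·sR = 1179/530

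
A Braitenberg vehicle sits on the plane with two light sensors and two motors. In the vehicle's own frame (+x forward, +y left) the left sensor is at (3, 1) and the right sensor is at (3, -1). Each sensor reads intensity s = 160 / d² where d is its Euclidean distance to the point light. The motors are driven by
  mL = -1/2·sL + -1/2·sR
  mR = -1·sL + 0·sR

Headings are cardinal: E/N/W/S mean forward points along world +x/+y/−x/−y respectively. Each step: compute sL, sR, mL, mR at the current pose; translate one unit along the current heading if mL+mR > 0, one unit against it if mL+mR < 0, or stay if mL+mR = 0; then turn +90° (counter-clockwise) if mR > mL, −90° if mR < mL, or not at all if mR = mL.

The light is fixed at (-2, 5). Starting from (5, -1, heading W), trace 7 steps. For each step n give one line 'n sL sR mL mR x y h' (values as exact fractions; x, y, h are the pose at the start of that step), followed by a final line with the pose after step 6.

0 32/13 160/41 -1696/533 -32/13 5 -1 W
1 80/81 16/13 -1168/1053 -80/81 6 -1 S
2 160/137 160/157 -23520/21509 -160/137 6 0 E
3 5/4 8/5 -57/40 -5/4 5 0 S
4 160/109 32/25 -3744/2725 -160/109 5 1 E
5 80/49 80/37 -3440/1813 -80/49 4 1 S
6 32/17 160/97 -2912/1649 -32/17 4 2 E
final 3 2 S

n=0: pose=(5,-1,W); sL=32/13, sR=160/41; mL=-1696/533, mR=-32/13; mL+mR=-3008/533 → advance -1; mR−mL=384/533 → turn +1·90°
n=1: pose=(6,-1,S); sL=80/81, sR=16/13; mL=-1168/1053, mR=-80/81; mL+mR=-736/351 → advance -1; mR−mL=128/1053 → turn +1·90°
n=2: pose=(6,0,E); sL=160/137, sR=160/157; mL=-23520/21509, mR=-160/137; mL+mR=-48640/21509 → advance -1; mR−mL=-1600/21509 → turn -1·90°
n=3: pose=(5,0,S); sL=5/4, sR=8/5; mL=-57/40, mR=-5/4; mL+mR=-107/40 → advance -1; mR−mL=7/40 → turn +1·90°
n=4: pose=(5,1,E); sL=160/109, sR=32/25; mL=-3744/2725, mR=-160/109; mL+mR=-7744/2725 → advance -1; mR−mL=-256/2725 → turn -1·90°
n=5: pose=(4,1,S); sL=80/49, sR=80/37; mL=-3440/1813, mR=-80/49; mL+mR=-6400/1813 → advance -1; mR−mL=480/1813 → turn +1·90°
n=6: pose=(4,2,E); sL=32/17, sR=160/97; mL=-2912/1649, mR=-32/17; mL+mR=-6016/1649 → advance -1; mR−mL=-192/1649 → turn -1·90°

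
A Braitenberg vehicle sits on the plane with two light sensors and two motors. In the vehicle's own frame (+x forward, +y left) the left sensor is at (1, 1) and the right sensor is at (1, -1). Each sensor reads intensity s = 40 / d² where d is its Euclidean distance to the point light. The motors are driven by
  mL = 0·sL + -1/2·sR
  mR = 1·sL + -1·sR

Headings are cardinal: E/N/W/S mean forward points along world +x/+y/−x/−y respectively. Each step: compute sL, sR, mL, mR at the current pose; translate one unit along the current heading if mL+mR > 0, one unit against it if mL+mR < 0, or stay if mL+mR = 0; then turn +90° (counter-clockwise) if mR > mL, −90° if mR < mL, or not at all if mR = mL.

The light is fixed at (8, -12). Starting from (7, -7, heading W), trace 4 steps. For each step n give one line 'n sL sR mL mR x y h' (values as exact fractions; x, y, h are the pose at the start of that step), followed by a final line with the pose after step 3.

0 2 1 -1/2 1 7 -7 W
1 40/17 8/5 -4/5 64/85 6 -7 S
2 4/5 20/13 -10/13 -48/65 6 -6 E
3 8/13 40/53 -20/53 -96/689 5 -6 N
final 5 -7 W

n=0: pose=(7,-7,W); sL=2, sR=1; mL=-1/2, mR=1; mL+mR=1/2 → advance +1; mR−mL=3/2 → turn +1·90°
n=1: pose=(6,-7,S); sL=40/17, sR=8/5; mL=-4/5, mR=64/85; mL+mR=-4/85 → advance -1; mR−mL=132/85 → turn +1·90°
n=2: pose=(6,-6,E); sL=4/5, sR=20/13; mL=-10/13, mR=-48/65; mL+mR=-98/65 → advance -1; mR−mL=2/65 → turn +1·90°
n=3: pose=(5,-6,N); sL=8/13, sR=40/53; mL=-20/53, mR=-96/689; mL+mR=-356/689 → advance -1; mR−mL=164/689 → turn +1·90°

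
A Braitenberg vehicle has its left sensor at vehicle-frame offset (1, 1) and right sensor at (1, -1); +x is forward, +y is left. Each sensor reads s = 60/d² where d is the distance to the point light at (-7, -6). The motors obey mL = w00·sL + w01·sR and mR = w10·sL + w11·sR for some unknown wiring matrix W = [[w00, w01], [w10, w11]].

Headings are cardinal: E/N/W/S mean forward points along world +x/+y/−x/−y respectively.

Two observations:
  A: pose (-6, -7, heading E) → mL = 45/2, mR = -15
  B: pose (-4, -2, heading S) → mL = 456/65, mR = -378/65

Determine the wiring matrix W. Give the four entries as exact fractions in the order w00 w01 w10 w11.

obs A: pose=(-6,-7,E) → sL=15, sR=15/2, mL=45/2, mR=-15
obs B: pose=(-4,-2,S) → sL=12/5, sR=60/13, mL=456/65, mR=-378/65
sensor matrix S = [[15, 15/2], [12/5, 60/13]]; det S = 666/13
solve [mL_A; mL_B] = S·[w00; w01] and [mR_A; mR_B] = S·[w10; w11]:
  w00 = 1, w01 = 1, w10 = -1/2, w11 = -1

1 1 -1/2 -1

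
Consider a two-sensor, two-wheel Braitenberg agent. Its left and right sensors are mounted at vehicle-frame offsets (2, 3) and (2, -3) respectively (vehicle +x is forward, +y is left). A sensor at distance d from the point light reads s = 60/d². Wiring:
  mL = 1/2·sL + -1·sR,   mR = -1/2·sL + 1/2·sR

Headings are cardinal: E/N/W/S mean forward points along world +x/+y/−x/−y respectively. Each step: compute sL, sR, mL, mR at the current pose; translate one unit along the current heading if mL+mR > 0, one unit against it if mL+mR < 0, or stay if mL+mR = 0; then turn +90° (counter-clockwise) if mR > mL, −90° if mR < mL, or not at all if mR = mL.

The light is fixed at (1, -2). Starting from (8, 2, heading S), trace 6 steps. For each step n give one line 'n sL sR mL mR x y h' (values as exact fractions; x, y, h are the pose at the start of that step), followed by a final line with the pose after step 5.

0 15/26 3 -141/52 63/52 8 2 S
1 12/29 12/17 -246/493 72/493 8 3 E
2 30/29 6/13 21/377 -108/377 7 3 N
3 60/113 12/13 -966/1469 288/1469 7 2 E
4 3/2 3/5 3/20 -9/20 6 2 N
5 12/17 60/49 -726/833 216/833 6 1 E
final 5 1 N

n=0: pose=(8,2,S); sL=15/26, sR=3; mL=-141/52, mR=63/52; mL+mR=-3/2 → advance -1; mR−mL=51/13 → turn +1·90°
n=1: pose=(8,3,E); sL=12/29, sR=12/17; mL=-246/493, mR=72/493; mL+mR=-6/17 → advance -1; mR−mL=318/493 → turn +1·90°
n=2: pose=(7,3,N); sL=30/29, sR=6/13; mL=21/377, mR=-108/377; mL+mR=-3/13 → advance -1; mR−mL=-129/377 → turn -1·90°
n=3: pose=(7,2,E); sL=60/113, sR=12/13; mL=-966/1469, mR=288/1469; mL+mR=-6/13 → advance -1; mR−mL=1254/1469 → turn +1·90°
n=4: pose=(6,2,N); sL=3/2, sR=3/5; mL=3/20, mR=-9/20; mL+mR=-3/10 → advance -1; mR−mL=-3/5 → turn -1·90°
n=5: pose=(6,1,E); sL=12/17, sR=60/49; mL=-726/833, mR=216/833; mL+mR=-30/49 → advance -1; mR−mL=942/833 → turn +1·90°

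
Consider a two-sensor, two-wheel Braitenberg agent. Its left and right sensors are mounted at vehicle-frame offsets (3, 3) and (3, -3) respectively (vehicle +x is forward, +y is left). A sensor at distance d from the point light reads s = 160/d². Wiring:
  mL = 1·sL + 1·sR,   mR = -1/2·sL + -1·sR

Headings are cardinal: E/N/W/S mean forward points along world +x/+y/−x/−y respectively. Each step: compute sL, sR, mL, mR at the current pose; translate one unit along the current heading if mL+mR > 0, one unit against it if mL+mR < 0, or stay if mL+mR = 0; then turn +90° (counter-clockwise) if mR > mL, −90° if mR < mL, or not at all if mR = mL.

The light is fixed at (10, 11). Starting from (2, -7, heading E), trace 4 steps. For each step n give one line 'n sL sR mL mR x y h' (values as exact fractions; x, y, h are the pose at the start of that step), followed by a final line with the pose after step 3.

0 16/25 80/233 5728/5825 -3864/5825 2 -7 E
1 160/457 160/541 159680/247237 -116400/247237 3 -7 S
2 20/73 40/89 4700/6497 -3810/6497 3 -8 W
3 160/377 160/281 105280/105937 -82800/105937 2 -8 N
final 2 -7 E

n=0: pose=(2,-7,E); sL=16/25, sR=80/233; mL=5728/5825, mR=-3864/5825; mL+mR=8/25 → advance +1; mR−mL=-9592/5825 → turn -1·90°
n=1: pose=(3,-7,S); sL=160/457, sR=160/541; mL=159680/247237, mR=-116400/247237; mL+mR=80/457 → advance +1; mR−mL=-276080/247237 → turn -1·90°
n=2: pose=(3,-8,W); sL=20/73, sR=40/89; mL=4700/6497, mR=-3810/6497; mL+mR=10/73 → advance +1; mR−mL=-8510/6497 → turn -1·90°
n=3: pose=(2,-8,N); sL=160/377, sR=160/281; mL=105280/105937, mR=-82800/105937; mL+mR=80/377 → advance +1; mR−mL=-188080/105937 → turn -1·90°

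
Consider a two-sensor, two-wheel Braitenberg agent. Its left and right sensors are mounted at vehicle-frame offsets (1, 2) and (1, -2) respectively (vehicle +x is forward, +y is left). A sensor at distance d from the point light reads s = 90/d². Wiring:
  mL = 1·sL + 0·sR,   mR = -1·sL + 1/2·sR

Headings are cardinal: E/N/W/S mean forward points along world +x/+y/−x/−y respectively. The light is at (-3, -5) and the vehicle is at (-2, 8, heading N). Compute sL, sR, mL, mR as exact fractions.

90/197 18/41 90/197 -1917/8077

left sensor world pos  = (-4, 9); dL² = 197
right sensor world pos = (0, 9); dR² = 205
sL = 90/197 = 90/197
sR = 90/205 = 18/41
mL = 1·sL + 0·sR = 90/197
mR = -1·sL + 1/2·sR = -1917/8077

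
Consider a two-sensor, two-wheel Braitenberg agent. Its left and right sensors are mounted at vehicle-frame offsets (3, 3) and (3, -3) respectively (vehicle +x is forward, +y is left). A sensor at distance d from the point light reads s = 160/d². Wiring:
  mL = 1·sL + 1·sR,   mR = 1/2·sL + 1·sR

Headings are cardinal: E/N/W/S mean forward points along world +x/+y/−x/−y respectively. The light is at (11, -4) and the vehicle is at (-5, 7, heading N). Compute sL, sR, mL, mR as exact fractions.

160/557 32/73 29504/40661 23664/40661

left sensor world pos  = (-8, 10); dL² = 557
right sensor world pos = (-2, 10); dR² = 365
sL = 160/557 = 160/557
sR = 160/365 = 32/73
mL = 1·sL + 1·sR = 29504/40661
mR = 1/2·sL + 1·sR = 23664/40661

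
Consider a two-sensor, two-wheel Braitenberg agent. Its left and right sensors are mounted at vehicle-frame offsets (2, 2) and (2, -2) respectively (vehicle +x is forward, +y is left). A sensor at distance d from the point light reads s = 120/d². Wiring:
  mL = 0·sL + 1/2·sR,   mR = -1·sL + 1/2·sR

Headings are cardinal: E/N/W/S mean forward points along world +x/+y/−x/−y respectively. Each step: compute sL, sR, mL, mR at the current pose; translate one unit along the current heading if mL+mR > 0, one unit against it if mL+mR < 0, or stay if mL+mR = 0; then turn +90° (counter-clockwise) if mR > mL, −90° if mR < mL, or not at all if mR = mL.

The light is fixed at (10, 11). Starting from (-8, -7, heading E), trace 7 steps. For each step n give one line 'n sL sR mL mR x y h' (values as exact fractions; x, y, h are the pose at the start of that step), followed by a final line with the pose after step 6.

0 15/64 15/82 15/164 -375/2624 -8 -7 E
1 120/689 120/841 60/841 -59580/579449 -9 -7 S
2 60/401 20/111 10/111 -2650/44511 -9 -6 W
3 120/709 40/183 20/183 -7780/129747 -10 -6 N
4 3/13 5/27 5/54 -97/702 -10 -5 E
5 24/137 120/853 60/853 -12252/116861 -11 -5 S
6 60/409 60/349 30/349 -8670/142741 -11 -4 W
final -12 -4 N

n=0: pose=(-8,-7,E); sL=15/64, sR=15/82; mL=15/164, mR=-375/2624; mL+mR=-135/2624 → advance -1; mR−mL=-15/64 → turn -1·90°
n=1: pose=(-9,-7,S); sL=120/689, sR=120/841; mL=60/841, mR=-59580/579449; mL+mR=-18240/579449 → advance -1; mR−mL=-120/689 → turn -1·90°
n=2: pose=(-9,-6,W); sL=60/401, sR=20/111; mL=10/111, mR=-2650/44511; mL+mR=1360/44511 → advance +1; mR−mL=-60/401 → turn -1·90°
n=3: pose=(-10,-6,N); sL=120/709, sR=40/183; mL=20/183, mR=-7780/129747; mL+mR=6400/129747 → advance +1; mR−mL=-120/709 → turn -1·90°
n=4: pose=(-10,-5,E); sL=3/13, sR=5/27; mL=5/54, mR=-97/702; mL+mR=-16/351 → advance -1; mR−mL=-3/13 → turn -1·90°
n=5: pose=(-11,-5,S); sL=24/137, sR=120/853; mL=60/853, mR=-12252/116861; mL+mR=-4032/116861 → advance -1; mR−mL=-24/137 → turn -1·90°
n=6: pose=(-11,-4,W); sL=60/409, sR=60/349; mL=30/349, mR=-8670/142741; mL+mR=3600/142741 → advance +1; mR−mL=-60/409 → turn -1·90°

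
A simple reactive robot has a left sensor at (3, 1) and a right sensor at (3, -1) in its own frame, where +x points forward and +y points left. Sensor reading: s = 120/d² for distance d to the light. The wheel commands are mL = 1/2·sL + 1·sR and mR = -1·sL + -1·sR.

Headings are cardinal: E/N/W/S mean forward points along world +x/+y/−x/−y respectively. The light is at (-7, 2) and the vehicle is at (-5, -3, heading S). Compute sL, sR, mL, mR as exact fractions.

left sensor world pos  = (-4, -6); dL² = 73
right sensor world pos = (-6, -6); dR² = 65
sL = 120/73 = 120/73
sR = 120/65 = 24/13
mL = 1/2·sL + 1·sR = 2532/949
mR = -1·sL + -1·sR = -3312/949

120/73 24/13 2532/949 -3312/949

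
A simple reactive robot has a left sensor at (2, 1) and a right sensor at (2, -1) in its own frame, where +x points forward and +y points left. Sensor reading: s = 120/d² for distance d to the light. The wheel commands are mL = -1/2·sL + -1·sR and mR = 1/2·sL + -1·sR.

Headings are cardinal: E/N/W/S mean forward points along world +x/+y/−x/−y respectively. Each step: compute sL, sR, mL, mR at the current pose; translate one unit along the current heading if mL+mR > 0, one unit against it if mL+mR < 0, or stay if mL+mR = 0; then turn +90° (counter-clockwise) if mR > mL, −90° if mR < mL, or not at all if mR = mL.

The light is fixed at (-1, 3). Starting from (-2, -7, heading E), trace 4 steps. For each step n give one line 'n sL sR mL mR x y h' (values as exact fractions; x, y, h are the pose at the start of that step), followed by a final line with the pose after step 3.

0 60/41 60/61 -4290/2501 -630/2501 -2 -7 E
1 120/73 24/13 -2532/949 -972/949 -3 -7 N
2 3/4 30/29 -327/232 -153/232 -3 -8 W
3 120/169 120/173 -30660/29237 -9900/29237 -2 -8 S
final -2 -7 E

n=0: pose=(-2,-7,E); sL=60/41, sR=60/61; mL=-4290/2501, mR=-630/2501; mL+mR=-120/61 → advance -1; mR−mL=60/41 → turn +1·90°
n=1: pose=(-3,-7,N); sL=120/73, sR=24/13; mL=-2532/949, mR=-972/949; mL+mR=-48/13 → advance -1; mR−mL=120/73 → turn +1·90°
n=2: pose=(-3,-8,W); sL=3/4, sR=30/29; mL=-327/232, mR=-153/232; mL+mR=-60/29 → advance -1; mR−mL=3/4 → turn +1·90°
n=3: pose=(-2,-8,S); sL=120/169, sR=120/173; mL=-30660/29237, mR=-9900/29237; mL+mR=-240/173 → advance -1; mR−mL=120/169 → turn +1·90°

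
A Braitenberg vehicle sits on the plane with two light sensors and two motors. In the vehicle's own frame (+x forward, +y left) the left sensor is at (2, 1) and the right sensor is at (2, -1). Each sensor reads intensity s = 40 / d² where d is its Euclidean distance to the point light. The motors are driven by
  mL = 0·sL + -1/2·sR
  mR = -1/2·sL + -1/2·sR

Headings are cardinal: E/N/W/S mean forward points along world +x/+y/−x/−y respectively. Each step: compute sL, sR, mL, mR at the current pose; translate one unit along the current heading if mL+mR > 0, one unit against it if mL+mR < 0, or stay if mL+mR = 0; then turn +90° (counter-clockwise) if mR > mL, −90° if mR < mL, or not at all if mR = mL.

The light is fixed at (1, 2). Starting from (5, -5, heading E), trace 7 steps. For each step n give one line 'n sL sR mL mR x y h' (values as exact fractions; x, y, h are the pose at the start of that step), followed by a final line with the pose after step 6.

n=0: pose=(5,-5,E); sL=5/9, sR=2/5; mL=-1/5, mR=-43/90; mL+mR=-61/90 → advance -1; mR−mL=-5/18 → turn -1·90°
n=1: pose=(4,-5,S); sL=40/97, sR=8/17; mL=-4/17, mR=-728/1649; mL+mR=-1116/1649 → advance -1; mR−mL=-20/97 → turn -1·90°
n=2: pose=(4,-4,W); sL=4/5, sR=20/13; mL=-10/13, mR=-76/65; mL+mR=-126/65 → advance -1; mR−mL=-2/5 → turn -1·90°
n=3: pose=(5,-4,N); sL=8/5, sR=40/41; mL=-20/41, mR=-264/205; mL+mR=-364/205 → advance -1; mR−mL=-4/5 → turn -1·90°
n=4: pose=(5,-5,E); sL=5/9, sR=2/5; mL=-1/5, mR=-43/90; mL+mR=-61/90 → advance -1; mR−mL=-5/18 → turn -1·90°
n=5: pose=(4,-5,S); sL=40/97, sR=8/17; mL=-4/17, mR=-728/1649; mL+mR=-1116/1649 → advance -1; mR−mL=-20/97 → turn -1·90°
n=6: pose=(4,-4,W); sL=4/5, sR=20/13; mL=-10/13, mR=-76/65; mL+mR=-126/65 → advance -1; mR−mL=-2/5 → turn -1·90°

0 5/9 2/5 -1/5 -43/90 5 -5 E
1 40/97 8/17 -4/17 -728/1649 4 -5 S
2 4/5 20/13 -10/13 -76/65 4 -4 W
3 8/5 40/41 -20/41 -264/205 5 -4 N
4 5/9 2/5 -1/5 -43/90 5 -5 E
5 40/97 8/17 -4/17 -728/1649 4 -5 S
6 4/5 20/13 -10/13 -76/65 4 -4 W
final 5 -4 N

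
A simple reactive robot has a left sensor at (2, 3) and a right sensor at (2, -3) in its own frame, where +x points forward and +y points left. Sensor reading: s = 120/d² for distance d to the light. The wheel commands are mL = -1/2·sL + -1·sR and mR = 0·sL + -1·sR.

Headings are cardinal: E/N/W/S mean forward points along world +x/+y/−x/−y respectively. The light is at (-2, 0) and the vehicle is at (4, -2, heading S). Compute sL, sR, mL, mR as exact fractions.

left sensor world pos  = (7, -4); dL² = 97
right sensor world pos = (1, -4); dR² = 25
sL = 120/97 = 120/97
sR = 120/25 = 24/5
mL = -1/2·sL + -1·sR = -2628/485
mR = 0·sL + -1·sR = -24/5

120/97 24/5 -2628/485 -24/5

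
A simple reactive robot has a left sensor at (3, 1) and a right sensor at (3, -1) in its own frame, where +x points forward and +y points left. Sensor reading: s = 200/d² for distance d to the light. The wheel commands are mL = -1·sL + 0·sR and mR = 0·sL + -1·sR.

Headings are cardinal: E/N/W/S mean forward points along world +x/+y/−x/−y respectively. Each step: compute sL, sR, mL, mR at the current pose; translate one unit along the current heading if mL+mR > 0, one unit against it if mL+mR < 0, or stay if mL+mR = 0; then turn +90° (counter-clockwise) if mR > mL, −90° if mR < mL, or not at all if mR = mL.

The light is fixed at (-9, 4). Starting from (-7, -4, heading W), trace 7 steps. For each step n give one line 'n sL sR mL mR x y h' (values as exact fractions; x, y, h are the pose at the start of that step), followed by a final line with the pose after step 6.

0 100/41 4 -100/41 -4 -7 -4 W
1 200/29 200/41 -200/29 -200/41 -6 -4 N
2 2 25/8 -2 -25/8 -6 -5 W
3 40/9 200/61 -40/9 -200/61 -5 -5 N
4 100/61 100/41 -100/61 -100/41 -5 -6 W
5 40/13 40/17 -40/13 -40/17 -4 -6 N
6 50/37 25/13 -50/37 -25/13 -4 -7 W
final -3 -7 N

n=0: pose=(-7,-4,W); sL=100/41, sR=4; mL=-100/41, mR=-4; mL+mR=-264/41 → advance -1; mR−mL=-64/41 → turn -1·90°
n=1: pose=(-6,-4,N); sL=200/29, sR=200/41; mL=-200/29, mR=-200/41; mL+mR=-14000/1189 → advance -1; mR−mL=2400/1189 → turn +1·90°
n=2: pose=(-6,-5,W); sL=2, sR=25/8; mL=-2, mR=-25/8; mL+mR=-41/8 → advance -1; mR−mL=-9/8 → turn -1·90°
n=3: pose=(-5,-5,N); sL=40/9, sR=200/61; mL=-40/9, mR=-200/61; mL+mR=-4240/549 → advance -1; mR−mL=640/549 → turn +1·90°
n=4: pose=(-5,-6,W); sL=100/61, sR=100/41; mL=-100/61, mR=-100/41; mL+mR=-10200/2501 → advance -1; mR−mL=-2000/2501 → turn -1·90°
n=5: pose=(-4,-6,N); sL=40/13, sR=40/17; mL=-40/13, mR=-40/17; mL+mR=-1200/221 → advance -1; mR−mL=160/221 → turn +1·90°
n=6: pose=(-4,-7,W); sL=50/37, sR=25/13; mL=-50/37, mR=-25/13; mL+mR=-1575/481 → advance -1; mR−mL=-275/481 → turn -1·90°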